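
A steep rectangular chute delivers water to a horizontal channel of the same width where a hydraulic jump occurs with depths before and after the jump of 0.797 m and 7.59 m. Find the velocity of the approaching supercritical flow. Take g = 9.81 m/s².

For a rectangular channel the momentum equation gives q² = ½·g·y₁·y₂·(y₁ + y₂) = ½×9.81×0.797×7.59×8.39 = 249.
q = √249 = 15.8 m²/s.
V₁ = q/y₁ = 15.8/0.797 = 19.8 m/s.

V₁ = 19.8 m/s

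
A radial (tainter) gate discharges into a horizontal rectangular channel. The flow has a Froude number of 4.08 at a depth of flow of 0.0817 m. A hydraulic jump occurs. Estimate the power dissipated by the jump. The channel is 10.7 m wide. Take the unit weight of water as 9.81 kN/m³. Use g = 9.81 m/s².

Fr₁ = 4.08 (given).
Sequent-depth ratio: y₂/y₁ = ½[√(1 + 8Fr₁²) − 1] = ½[√134.2 − 1] = 5.29.
y₂ = 5.29 × 0.0817 = 0.432 m.
V₁ = Fr₁·√(g·y₁) = 4.08×√(9.81×0.0817) = 3.65 m/s; q = V₁·y₁ = 0.298 m²/s. V₂ = q/y₂ = 0.298/0.432 = 0.690 m/s. E₁ = y₁ + V₁²/2g = 0.762 m; E₂ = y₂ + V₂²/2g = 0.457 m. ΔE = E₁ − E₂ = 0.305 m.
Q = q·b = 0.298 × 10.7 = 3.19 m³/s. P = γ·Q·ΔE = 9.81 × 3.19 × 0.305 = 9.56 kW.

P = 9.56 kW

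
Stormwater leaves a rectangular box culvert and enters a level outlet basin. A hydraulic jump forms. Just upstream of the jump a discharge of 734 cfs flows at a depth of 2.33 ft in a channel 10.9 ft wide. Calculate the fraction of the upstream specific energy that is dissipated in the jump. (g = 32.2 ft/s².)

ΔE/E₁ = 0.306 (30.6%)

q = Q/b = 734/10.9 = 67.3 ft²/s; V₁ = q/y₁ = 28.9 ft/s. Fr₁ = V₁/√(g·y₁) = 3.34.
Bélanger equation: y₂/y₁ = ½[√(1 + 8Fr₁²) − 1] = ½[√90.06 − 1] = 4.25.
y₂ = 4.25 × 2.33 = 9.89 ft.
E₁ = y₁ + V₁²/2g = 15.3 ft. ΔE = (y₂ − y₁)³/(4y₁y₂) = 4.69 ft. ΔE/E₁ = 4.69/15.3 = 0.306.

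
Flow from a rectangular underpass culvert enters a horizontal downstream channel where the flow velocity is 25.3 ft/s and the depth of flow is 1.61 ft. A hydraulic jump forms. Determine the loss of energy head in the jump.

ΔE = 3.82 ft

Fr₁ = V₁/√(g·y₁) = 25.3/√(32.2×1.61) = 3.51.
Conjugate-depth relation: y₂/y₁ = ½[√(1 + 8Fr₁²) − 1] = ½[√99.78 − 1] = 4.49.
y₂ = 4.49 × 1.61 = 7.24 ft.
q = V₁·y₁ = 25.3 × 1.61 = 40.7 ft²/s. V₂ = q/y₂ = 40.7/7.24 = 5.63 ft/s. E₁ = y₁ + V₁²/2g = 11.5 ft; E₂ = y₂ + V₂²/2g = 7.73 ft. ΔE = E₁ − E₂ = 3.82 ft.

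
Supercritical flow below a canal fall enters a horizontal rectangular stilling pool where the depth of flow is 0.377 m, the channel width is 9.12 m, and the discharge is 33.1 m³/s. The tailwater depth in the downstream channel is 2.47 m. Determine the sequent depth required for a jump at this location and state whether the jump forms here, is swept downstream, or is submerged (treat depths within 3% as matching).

y₂ = 2.49 m; the jump forms here

q = Q/b = 33.1/9.12 = 3.63 m²/s; V₁ = q/y₁ = 9.63 m/s. Fr₁ = V₁/√(g·y₁) = 5.01.
Sequent-depth ratio: y₂/y₁ = ½[√(1 + 8Fr₁²) − 1] = ½[√201.5 − 1] = 6.60.
y₂ = 6.60 × 0.377 = 2.49 m.
Tailwater y_tw = 2.47 m: y_tw ≈ y₂, so the jump forms here.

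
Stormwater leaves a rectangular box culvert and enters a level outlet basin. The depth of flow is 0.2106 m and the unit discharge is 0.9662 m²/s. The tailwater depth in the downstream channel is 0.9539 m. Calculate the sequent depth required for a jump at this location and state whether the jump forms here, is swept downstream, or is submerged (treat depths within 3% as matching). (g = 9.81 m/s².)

y₂ = 0.8512 m; the jump is submerged

V₁ = q/y₁ = 0.9662/0.2106 = 4.588 m/s. Fr₁ = V₁/√(g·y₁) = 4.588/√(9.81×0.2106) = 3.192.
Conjugate-depth relation: y₂/y₁ = ½[√(1 + 8Fr₁²) − 1] = ½[√82.504 − 1] = 4.042.
y₂ = 4.042 × 0.2106 = 0.8512 m.
Tailwater y_tw = 0.9539 m: y_tw > y₂, so the jump is submerged.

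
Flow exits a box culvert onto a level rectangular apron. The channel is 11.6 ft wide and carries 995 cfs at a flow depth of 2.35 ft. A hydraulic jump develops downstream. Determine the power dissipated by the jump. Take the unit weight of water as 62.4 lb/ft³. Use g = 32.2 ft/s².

P = 1075 hp

q = Q/b = 995/11.6 = 85.8 ft²/s; V₁ = q/y₁ = 36.5 ft/s. Fr₁ = V₁/√(g·y₁) = 4.20.
Sequent-depth ratio: y₂/y₁ = ½[√(1 + 8Fr₁²) − 1] = ½[√141.9 − 1] = 5.46.
y₂ = 5.46 × 2.35 = 12.8 ft.
Head loss: ΔE = (y₂ − y₁)³/(4y₁y₂) = (12.8 − 2.35)³/(4×2.35×12.8) = 1148/121 = 9.52 ft.
P = γ·Q·ΔE/550 = 62.4 × 995 × 9.52 / 550 = 1075 hp.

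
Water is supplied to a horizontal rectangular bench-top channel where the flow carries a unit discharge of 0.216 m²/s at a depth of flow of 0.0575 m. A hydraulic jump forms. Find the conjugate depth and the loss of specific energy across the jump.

V₁ = q/y₁ = 0.216/0.0575 = 3.76 m/s. Fr₁ = V₁/√(g·y₁) = 3.76/√(9.81×0.0575) = 5.00.
From the momentum equation for a rectangular channel, y₂/y₁ = ½[√(1 + 8Fr₁²) − 1] = ½[√201.1 − 1] = 6.59.
y₂ = 6.59 × 0.0575 = 0.379 m.
V₂ = q/y₂ = 0.216/0.379 = 0.570 m/s. E₁ = y₁ + V₁²/2g = 0.777 m; E₂ = y₂ + V₂²/2g = 0.396 m. ΔE = E₁ − E₂ = 0.381 m.

y₂ = 0.379 m; ΔE = 0.381 m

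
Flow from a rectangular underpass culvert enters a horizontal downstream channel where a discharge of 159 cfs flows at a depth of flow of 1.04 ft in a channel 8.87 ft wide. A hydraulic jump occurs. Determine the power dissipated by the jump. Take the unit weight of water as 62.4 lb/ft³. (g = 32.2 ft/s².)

q = Q/b = 159/8.87 = 17.9 ft²/s; V₁ = q/y₁ = 17.2 ft/s. Fr₁ = V₁/√(g·y₁) = 2.98.
By Bélanger, y₂/y₁ = ½[√(1 + 8Fr₁²) − 1] = ½[√71.97 − 1] = 3.74.
y₂ = 3.74 × 1.04 = 3.89 ft.
Head loss: ΔE = (y₂ − y₁)³/(4y₁y₂) = (3.89 − 1.04)³/(4×1.04×3.89) = 23.2/16.2 = 1.43 ft.
P = γ·Q·ΔE/550 = 62.4 × 159 × 1.43 / 550 = 25.8 hp.

P = 25.8 hp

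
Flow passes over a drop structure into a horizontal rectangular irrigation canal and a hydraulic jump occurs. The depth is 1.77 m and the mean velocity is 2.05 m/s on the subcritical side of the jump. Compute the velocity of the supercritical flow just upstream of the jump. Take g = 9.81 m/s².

V₁ = 5.75 m/s

Fr₂ = V₂/√(g·y₂) = 2.05/√(9.81×1.77) = 0.492.
From the momentum equation (using Fr₂), y₁/y₂ = ½[√(1 + 8Fr₂²) − 1] = ½[√2.936 − 1] = 0.357.
y₁ = 0.357 × 1.77 = 0.631 m.
V₁ = q/y₁ = 3.63/0.631 = 5.75 m/s.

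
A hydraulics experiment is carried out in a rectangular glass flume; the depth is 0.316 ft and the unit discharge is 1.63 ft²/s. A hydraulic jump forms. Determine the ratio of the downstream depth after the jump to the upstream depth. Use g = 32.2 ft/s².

y₂/y₁ = 1.84

V₁ = q/y₁ = 1.63/0.316 = 5.16 ft/s. Fr₁ = V₁/√(g·y₁) = 5.16/√(32.2×0.316) = 1.62.
By Bélanger, y₂/y₁ = ½[√(1 + 8Fr₁²) − 1] = ½[√21.92 − 1] = 1.84.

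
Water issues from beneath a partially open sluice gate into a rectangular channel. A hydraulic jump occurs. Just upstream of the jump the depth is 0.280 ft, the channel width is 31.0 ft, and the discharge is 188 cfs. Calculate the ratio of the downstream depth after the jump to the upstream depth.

y₂/y₁ = 9.71

q = Q/b = 188/31.0 = 6.06 ft²/s; V₁ = q/y₁ = 21.7 ft/s. Fr₁ = V₁/√(g·y₁) = 7.21.
By Bélanger, y₂/y₁ = ½[√(1 + 8Fr₁²) − 1] = ½[√417.2 − 1] = 9.71.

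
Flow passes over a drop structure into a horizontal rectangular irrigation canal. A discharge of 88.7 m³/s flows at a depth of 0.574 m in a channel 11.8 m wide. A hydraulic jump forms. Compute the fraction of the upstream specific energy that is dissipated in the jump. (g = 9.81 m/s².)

ΔE/E₁ = 0.531 (53.1%)

q = Q/b = 88.7/11.8 = 7.52 m²/s; V₁ = q/y₁ = 13.1 m/s. Fr₁ = V₁/√(g·y₁) = 5.52.
From the momentum equation for a rectangular channel, y₂/y₁ = ½[√(1 + 8Fr₁²) − 1] = ½[√244.7 − 1] = 7.32.
y₂ = 7.32 × 0.574 = 4.20 m.
E₁ = y₁ + V₁²/2g = 9.31 m. ΔE = (y₂ − y₁)³/(4y₁y₂) = 4.95 m. ΔE/E₁ = 4.95/9.31 = 0.531.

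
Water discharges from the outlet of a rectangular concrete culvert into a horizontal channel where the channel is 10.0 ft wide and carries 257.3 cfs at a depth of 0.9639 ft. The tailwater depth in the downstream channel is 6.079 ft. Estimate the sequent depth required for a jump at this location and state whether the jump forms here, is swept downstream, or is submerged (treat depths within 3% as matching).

q = Q/b = 257.3/10.0 = 25.73 ft²/s; V₁ = q/y₁ = 26.69 ft/s. Fr₁ = V₁/√(g·y₁) = 4.791.
From the momentum equation for a rectangular channel, y₂/y₁ = ½[√(1 + 8Fr₁²) − 1] = ½[√184.66 − 1] = 6.295.
y₂ = 6.295 × 0.9639 = 6.067 ft.
Tailwater y_tw = 6.079 ft: y_tw ≈ y₂, so the jump forms here.

y₂ = 6.067 ft; the jump forms here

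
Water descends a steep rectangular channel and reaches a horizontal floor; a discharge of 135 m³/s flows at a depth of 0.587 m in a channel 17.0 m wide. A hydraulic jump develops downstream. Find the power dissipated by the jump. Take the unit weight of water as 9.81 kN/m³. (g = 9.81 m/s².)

q = Q/b = 135/17.0 = 7.94 m²/s; V₁ = q/y₁ = 13.5 m/s. Fr₁ = V₁/√(g·y₁) = 5.64.
Bélanger equation: y₂/y₁ = ½[√(1 + 8Fr₁²) − 1] = ½[√255.3 − 1] = 7.49.
y₂ = 7.49 × 0.587 = 4.40 m.
V₂ = q/y₂ = 7.94/4.40 = 1.81 m/s. E₁ = y₁ + V₁²/2g = 9.92 m; E₂ = y₂ + V₂²/2g = 4.56 m. ΔE = E₁ − E₂ = 5.35 m.
P = γ·Q·ΔE = 9.81 × 135 × 5.35 = 7089 kW.

P = 7089 kW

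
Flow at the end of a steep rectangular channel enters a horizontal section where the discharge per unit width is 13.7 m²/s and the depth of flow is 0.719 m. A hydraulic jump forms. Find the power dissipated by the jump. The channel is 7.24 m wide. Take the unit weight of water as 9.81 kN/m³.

V₁ = q/y₁ = 13.7/0.719 = 19.1 m/s. Fr₁ = V₁/√(g·y₁) = 19.1/√(9.81×0.719) = 7.17.
Sequent-depth ratio: y₂/y₁ = ½[√(1 + 8Fr₁²) − 1] = ½[√412.8 − 1] = 9.66.
y₂ = 9.66 × 0.719 = 6.94 m.
Head loss: ΔE = (y₂ − y₁)³/(4y₁y₂) = (6.94 − 0.719)³/(4×0.719×6.94) = 241/20.0 = 12.1 m.
Q = q·b = 13.7 × 7.24 = 99.2 m³/s. P = γ·Q·ΔE = 9.81 × 99.2 × 12.1 = 11755 kW.

P = 11755 kW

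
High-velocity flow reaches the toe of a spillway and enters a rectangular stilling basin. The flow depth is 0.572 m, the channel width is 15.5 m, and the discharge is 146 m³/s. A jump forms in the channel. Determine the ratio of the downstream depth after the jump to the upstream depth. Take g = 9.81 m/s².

y₂/y₁ = 9.34

q = Q/b = 146/15.5 = 9.42 m²/s; V₁ = q/y₁ = 16.5 m/s. Fr₁ = V₁/√(g·y₁) = 6.95.
By Bélanger, y₂/y₁ = ½[√(1 + 8Fr₁²) − 1] = ½[√387.6 − 1] = 9.34.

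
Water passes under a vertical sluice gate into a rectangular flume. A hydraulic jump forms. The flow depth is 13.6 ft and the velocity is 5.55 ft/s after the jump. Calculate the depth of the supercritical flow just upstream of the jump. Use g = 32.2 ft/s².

y₁ = 1.70 ft

Fr₂ = V₂/√(g·y₂) = 5.55/√(32.2×13.6) = 0.265.
From the momentum equation (using Fr₂), y₁/y₂ = ½[√(1 + 8Fr₂²) − 1] = ½[√1.563 − 1] = 0.125.
y₁ = 0.125 × 13.6 = 1.70 ft.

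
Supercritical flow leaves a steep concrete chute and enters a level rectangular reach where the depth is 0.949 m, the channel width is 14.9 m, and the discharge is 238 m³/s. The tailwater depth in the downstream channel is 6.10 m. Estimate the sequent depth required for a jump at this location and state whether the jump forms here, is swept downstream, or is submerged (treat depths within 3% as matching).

q = Q/b = 238/14.9 = 16.0 m²/s; V₁ = q/y₁ = 16.8 m/s. Fr₁ = V₁/√(g·y₁) = 5.52.
Sequent-depth ratio: y₂/y₁ = ½[√(1 + 8Fr₁²) − 1] = ½[√244.4 − 1] = 7.32.
y₂ = 7.32 × 0.949 = 6.94 m.
Tailwater y_tw = 6.10 m: y_tw < y₂, so the jump is swept downstream.

y₂ = 6.94 m; the jump is swept downstream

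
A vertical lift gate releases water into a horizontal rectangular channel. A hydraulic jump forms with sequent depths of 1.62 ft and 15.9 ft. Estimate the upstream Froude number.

For a rectangular channel the momentum equation gives q² = ½·g·y₁·y₂·(y₁ + y₂) = ½×32.2×1.62×15.9×17.5 = 7266.
q = √7266 = 85.2 ft²/s.
V₁ = q/y₁ = 52.6 ft/s; Fr₁ = V₁/√(g·y₁) = 7.29.

Fr₁ = 7.29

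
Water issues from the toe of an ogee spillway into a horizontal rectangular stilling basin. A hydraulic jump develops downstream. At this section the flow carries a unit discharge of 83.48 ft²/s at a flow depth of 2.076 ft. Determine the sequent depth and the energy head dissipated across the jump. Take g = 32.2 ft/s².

V₁ = q/y₁ = 83.48/2.076 = 40.21 ft/s. Fr₁ = V₁/√(g·y₁) = 40.21/√(32.2×2.076) = 4.918.
Conjugate-depth relation: y₂/y₁ = ½[√(1 + 8Fr₁²) − 1] = ½[√194.52 − 1] = 6.473.
y₂ = 6.473 × 2.076 = 13.44 ft.
V₂ = q/y₂ = 83.48/13.44 = 6.212 ft/s. E₁ = y₁ + V₁²/2g = 27.18 ft; E₂ = y₂ + V₂²/2g = 14.04 ft. ΔE = E₁ − E₂ = 13.15 ft.

y₂ = 13.44 ft; ΔE = 13.15 ft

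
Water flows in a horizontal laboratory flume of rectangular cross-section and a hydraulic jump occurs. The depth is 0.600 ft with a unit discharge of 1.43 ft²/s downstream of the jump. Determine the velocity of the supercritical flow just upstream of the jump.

V₂ = q/y₂ = 1.43/0.600 = 2.38 ft/s; Fr₂ = V₂/√(g·y₂) = 0.542.
Applying the sequent-depth relation in reverse, y₁/y₂ = ½[√(1 + 8Fr₂²) − 1] = ½[√3.352 − 1] = 0.415.
y₁ = 0.415 × 0.600 = 0.249 ft.
V₁ = q/y₁ = 1.43/0.249 = 5.74 ft/s.

V₁ = 5.74 ft/s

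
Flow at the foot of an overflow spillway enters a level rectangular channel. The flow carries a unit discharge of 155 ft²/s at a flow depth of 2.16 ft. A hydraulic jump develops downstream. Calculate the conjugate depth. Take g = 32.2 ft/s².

y₂ = 25.2 ft

V₁ = q/y₁ = 155/2.16 = 71.8 ft/s. Fr₁ = V₁/√(g·y₁) = 71.8/√(32.2×2.16) = 8.60.
Bélanger equation: y₂/y₁ = ½[√(1 + 8Fr₁²) − 1] = ½[√593.3 − 1] = 11.7.
y₂ = 11.7 × 2.16 = 25.2 ft.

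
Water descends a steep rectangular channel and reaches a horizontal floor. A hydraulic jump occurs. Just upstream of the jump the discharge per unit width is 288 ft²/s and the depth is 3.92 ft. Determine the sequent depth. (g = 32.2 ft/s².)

V₁ = q/y₁ = 288/3.92 = 73.5 ft/s. Fr₁ = V₁/√(g·y₁) = 73.5/√(32.2×3.92) = 6.54.
Sequent-depth ratio: y₂/y₁ = ½[√(1 + 8Fr₁²) − 1] = ½[√343.1 − 1] = 8.76.
y₂ = 8.76 × 3.92 = 34.3 ft.

y₂ = 34.3 ft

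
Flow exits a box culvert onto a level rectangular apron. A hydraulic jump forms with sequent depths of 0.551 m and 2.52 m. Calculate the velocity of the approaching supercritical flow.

V₁ = 8.30 m/s

For a rectangular channel the momentum equation gives q² = ½·g·y₁·y₂·(y₁ + y₂) = ½×9.81×0.551×2.52×3.07 = 20.9.
q = √20.9 = 4.57 m²/s.
V₁ = q/y₁ = 4.57/0.551 = 8.30 m/s.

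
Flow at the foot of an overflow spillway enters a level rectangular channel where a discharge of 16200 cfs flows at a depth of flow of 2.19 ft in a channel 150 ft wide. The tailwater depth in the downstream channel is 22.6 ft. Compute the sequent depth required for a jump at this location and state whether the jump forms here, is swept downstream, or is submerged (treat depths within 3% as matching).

y₂ = 17.1 ft; the jump is submerged

q = Q/b = 16200/150 = 108 ft²/s; V₁ = q/y₁ = 49.3 ft/s. Fr₁ = V₁/√(g·y₁) = 5.87.
By Bélanger, y₂/y₁ = ½[√(1 + 8Fr₁²) − 1] = ½[√276.9 − 1] = 7.82.
y₂ = 7.82 × 2.19 = 17.1 ft.
Tailwater y_tw = 22.6 ft: y_tw > y₂, so the jump is submerged.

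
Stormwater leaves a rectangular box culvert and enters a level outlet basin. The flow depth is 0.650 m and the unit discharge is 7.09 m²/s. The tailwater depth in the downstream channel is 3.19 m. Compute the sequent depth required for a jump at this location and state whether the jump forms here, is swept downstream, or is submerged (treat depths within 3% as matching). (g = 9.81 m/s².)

y₂ = 3.66 m; the jump is swept downstream

V₁ = q/y₁ = 7.09/0.650 = 10.9 m/s. Fr₁ = V₁/√(g·y₁) = 10.9/√(9.81×0.650) = 4.32.
By Bélanger, y₂/y₁ = ½[√(1 + 8Fr₁²) − 1] = ½[√150.3 − 1] = 5.63.
y₂ = 5.63 × 0.650 = 3.66 m.
Tailwater y_tw = 3.19 m: y_tw < y₂, so the jump is swept downstream.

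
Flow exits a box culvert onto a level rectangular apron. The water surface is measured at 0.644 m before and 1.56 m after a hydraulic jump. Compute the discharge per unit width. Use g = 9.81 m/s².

q = 3.30 m²/s

For a rectangular channel the momentum equation gives q² = ½·g·y₁·y₂·(y₁ + y₂) = ½×9.81×0.644×1.56×2.20 = 10.9.
q = √10.9 = 3.30 m²/s.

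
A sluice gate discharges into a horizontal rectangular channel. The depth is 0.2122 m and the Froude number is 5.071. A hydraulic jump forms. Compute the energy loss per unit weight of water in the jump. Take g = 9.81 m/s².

Fr₁ = 5.071 (given).
Bélanger equation: y₂/y₁ = ½[√(1 + 8Fr₁²) − 1] = ½[√206.72 − 1] = 6.689.
y₂ = 6.689 × 0.2122 = 1.419 m.
Head loss: ΔE = (y₂ − y₁)³/(4y₁y₂) = (1.419 − 0.2122)³/(4×0.2122×1.419) = 1.759/1.205 = 1.460 m.

ΔE = 1.460 m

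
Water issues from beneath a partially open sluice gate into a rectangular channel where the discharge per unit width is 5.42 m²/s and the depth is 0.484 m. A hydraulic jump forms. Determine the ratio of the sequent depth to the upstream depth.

y₂/y₁ = 6.79

V₁ = q/y₁ = 5.42/0.484 = 11.2 m/s. Fr₁ = V₁/√(g·y₁) = 11.2/√(9.81×0.484) = 5.14.
Sequent-depth ratio: y₂/y₁ = ½[√(1 + 8Fr₁²) − 1] = ½[√212.3 − 1] = 6.79.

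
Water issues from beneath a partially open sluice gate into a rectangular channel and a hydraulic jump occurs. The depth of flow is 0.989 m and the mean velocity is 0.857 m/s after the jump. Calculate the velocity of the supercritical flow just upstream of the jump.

Fr₂ = V₂/√(g·y₂) = 0.857/√(9.81×0.989) = 0.275.
Applying the sequent-depth relation in reverse, y₁/y₂ = ½[√(1 + 8Fr₂²) − 1] = ½[√1.606 − 1] = 0.134.
y₁ = 0.134 × 0.989 = 0.132 m.
V₁ = q/y₁ = 0.848/0.132 = 6.42 m/s.

V₁ = 6.42 m/s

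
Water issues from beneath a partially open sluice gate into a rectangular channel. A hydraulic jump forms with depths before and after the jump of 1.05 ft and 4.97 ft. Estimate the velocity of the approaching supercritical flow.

V₁ = 21.4 ft/s

For a rectangular channel the momentum equation gives q² = ½·g·y₁·y₂·(y₁ + y₂) = ½×32.2×1.05×4.97×6.02 = 506.
q = √506 = 22.5 ft²/s.
V₁ = q/y₁ = 22.5/1.05 = 21.4 ft/s.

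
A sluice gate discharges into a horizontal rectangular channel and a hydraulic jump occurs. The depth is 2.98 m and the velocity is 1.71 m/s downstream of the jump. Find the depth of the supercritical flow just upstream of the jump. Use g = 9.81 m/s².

y₁ = 0.509 m

Fr₂ = V₂/√(g·y₂) = 1.71/√(9.81×2.98) = 0.316.
The Bélanger relation is symmetric: y₁/y₂ = ½[√(1 + 8Fr₂²) − 1] = ½[√1.800 − 1] = 0.171.
y₁ = 0.171 × 2.98 = 0.509 m.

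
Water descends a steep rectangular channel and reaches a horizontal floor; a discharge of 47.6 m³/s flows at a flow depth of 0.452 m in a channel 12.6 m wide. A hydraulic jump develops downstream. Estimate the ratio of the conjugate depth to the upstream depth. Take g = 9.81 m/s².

y₂/y₁ = 5.14

q = Q/b = 47.6/12.6 = 3.78 m²/s; V₁ = q/y₁ = 8.36 m/s. Fr₁ = V₁/√(g·y₁) = 3.97.
By Bélanger, y₂/y₁ = ½[√(1 + 8Fr₁²) − 1] = ½[√127.0 − 1] = 5.14.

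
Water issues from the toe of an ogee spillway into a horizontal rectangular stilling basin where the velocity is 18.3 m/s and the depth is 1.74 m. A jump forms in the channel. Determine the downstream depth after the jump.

Fr₁ = V₁/√(g·y₁) = 18.3/√(9.81×1.74) = 4.43.
Sequent-depth ratio: y₂/y₁ = ½[√(1 + 8Fr₁²) − 1] = ½[√158.0 − 1] = 5.78.
y₂ = 5.78 × 1.74 = 10.1 m.

y₂ = 10.1 m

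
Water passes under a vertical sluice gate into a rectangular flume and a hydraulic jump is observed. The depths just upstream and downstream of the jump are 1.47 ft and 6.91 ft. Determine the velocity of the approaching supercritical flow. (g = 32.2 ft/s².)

V₁ = 25.2 ft/s

For a rectangular channel the momentum equation gives q² = ½·g·y₁·y₂·(y₁ + y₂) = ½×32.2×1.47×6.91×8.38 = 1370.
q = √1370 = 37.0 ft²/s.
V₁ = q/y₁ = 37.0/1.47 = 25.2 ft/s.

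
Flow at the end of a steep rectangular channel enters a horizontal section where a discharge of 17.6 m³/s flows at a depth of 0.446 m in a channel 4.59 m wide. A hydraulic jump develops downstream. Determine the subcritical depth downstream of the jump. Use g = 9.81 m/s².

y₂ = 2.38 m

q = Q/b = 17.6/4.59 = 3.83 m²/s; V₁ = q/y₁ = 8.60 m/s. Fr₁ = V₁/√(g·y₁) = 4.11.
Sequent-depth ratio: y₂/y₁ = ½[√(1 + 8Fr₁²) − 1] = ½[√136.2 − 1] = 5.33.
y₂ = 5.33 × 0.446 = 2.38 m.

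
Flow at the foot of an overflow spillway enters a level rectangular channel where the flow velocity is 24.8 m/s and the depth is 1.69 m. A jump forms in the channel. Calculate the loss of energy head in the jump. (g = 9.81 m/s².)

Fr₁ = V₁/√(g·y₁) = 24.8/√(9.81×1.69) = 6.09.
By Bélanger, y₂/y₁ = ½[√(1 + 8Fr₁²) − 1] = ½[√297.8 − 1] = 8.13.
y₂ = 8.13 × 1.69 = 13.7 m.
q = V₁·y₁ = 24.8 × 1.69 = 41.9 m²/s. V₂ = q/y₂ = 41.9/13.7 = 3.05 m/s. E₁ = y₁ + V₁²/2g = 33.0 m; E₂ = y₂ + V₂²/2g = 14.2 m. ΔE = E₁ − E₂ = 18.8 m.

ΔE = 18.8 m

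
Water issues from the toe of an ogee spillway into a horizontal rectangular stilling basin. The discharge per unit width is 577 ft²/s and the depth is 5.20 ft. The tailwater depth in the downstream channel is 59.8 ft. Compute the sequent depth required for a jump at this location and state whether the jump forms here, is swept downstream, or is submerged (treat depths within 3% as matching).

y₂ = 60.5 ft; the jump forms here

V₁ = q/y₁ = 577/5.20 = 111 ft/s. Fr₁ = V₁/√(g·y₁) = 111/√(32.2×5.20) = 8.58.
By Bélanger, y₂/y₁ = ½[√(1 + 8Fr₁²) − 1] = ½[√589.3 − 1] = 11.6.
y₂ = 11.6 × 5.20 = 60.5 ft.
Tailwater y_tw = 59.8 ft: y_tw ≈ y₂, so the jump forms here.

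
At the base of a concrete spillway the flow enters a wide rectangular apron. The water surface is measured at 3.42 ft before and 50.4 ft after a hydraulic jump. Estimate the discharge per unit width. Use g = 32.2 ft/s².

For a rectangular channel the momentum equation gives q² = ½·g·y₁·y₂·(y₁ + y₂) = ½×32.2×3.42×50.4×53.8 = 149357.
q = √149357 = 386 ft²/s.

q = 386 ft²/s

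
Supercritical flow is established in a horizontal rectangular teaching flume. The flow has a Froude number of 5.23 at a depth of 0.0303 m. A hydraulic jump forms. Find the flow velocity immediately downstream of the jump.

Fr₁ = 5.23 (given).
By Bélanger, y₂/y₁ = ½[√(1 + 8Fr₁²) − 1] = ½[√219.8 − 1] = 6.91.
y₂ = 6.91 × 0.0303 = 0.209 m.
V₁ = Fr₁·√(g·y₁) = 5.23×√(9.81×0.0303) = 2.85 m/s; q = V₁·y₁ = 0.0864 m²/s.
V₂ = q/y₂ = 0.0864/0.209 = 0.412 m/s.

V₂ = 0.412 m/s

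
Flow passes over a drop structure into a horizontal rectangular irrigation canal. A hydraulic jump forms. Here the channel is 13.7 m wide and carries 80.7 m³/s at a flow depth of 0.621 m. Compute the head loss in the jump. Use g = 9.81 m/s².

ΔE = 1.94 m

q = Q/b = 80.7/13.7 = 5.89 m²/s; V₁ = q/y₁ = 9.49 m/s. Fr₁ = V₁/√(g·y₁) = 3.84.
Sequent-depth ratio: y₂/y₁ = ½[√(1 + 8Fr₁²) − 1] = ½[√119.2 − 1] = 4.96.
y₂ = 4.96 × 0.621 = 3.08 m.
V₂ = q/y₂ = 5.89/3.08 = 1.91 m/s. E₁ = y₁ + V₁²/2g = 5.21 m; E₂ = y₂ + V₂²/2g = 3.27 m. ΔE = E₁ − E₂ = 1.94 m.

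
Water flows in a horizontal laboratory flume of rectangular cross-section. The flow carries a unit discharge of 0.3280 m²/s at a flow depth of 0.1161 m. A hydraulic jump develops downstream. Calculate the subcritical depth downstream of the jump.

V₁ = q/y₁ = 0.3280/0.1161 = 2.825 m/s. Fr₁ = V₁/√(g·y₁) = 2.825/√(9.81×0.1161) = 2.647.
Conjugate-depth relation: y₂/y₁ = ½[√(1 + 8Fr₁²) − 1] = ½[√57.062 − 1] = 3.277.
y₂ = 3.277 × 0.1161 = 0.3805 m.

y₂ = 0.3805 m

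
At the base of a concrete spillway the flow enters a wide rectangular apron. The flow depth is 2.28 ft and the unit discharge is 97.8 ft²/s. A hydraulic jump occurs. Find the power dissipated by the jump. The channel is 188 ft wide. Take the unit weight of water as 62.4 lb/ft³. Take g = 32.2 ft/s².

P = 31608 hp

V₁ = q/y₁ = 97.8/2.28 = 42.9 ft/s. Fr₁ = V₁/√(g·y₁) = 42.9/√(32.2×2.28) = 5.01.
By Bélanger, y₂/y₁ = ½[√(1 + 8Fr₁²) − 1] = ½[√201.5 − 1] = 6.60.
y₂ = 6.60 × 2.28 = 15.0 ft.
Head loss: ΔE = (y₂ − y₁)³/(4y₁y₂) = (15.0 − 2.28)³/(4×2.28×15.0) = 2079/137 = 15.2 ft.
Q = q·b = 97.8 × 188 = 18386 cfs. P = γ·Q·ΔE/550 = 62.4 × 18386 × 15.2 / 550 = 31608 hp.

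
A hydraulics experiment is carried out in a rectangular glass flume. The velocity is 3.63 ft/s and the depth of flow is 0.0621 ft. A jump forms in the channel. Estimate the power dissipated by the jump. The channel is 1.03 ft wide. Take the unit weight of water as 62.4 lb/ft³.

P = 0.00131 hp

Fr₁ = V₁/√(g·y₁) = 3.63/√(32.2×0.0621) = 2.57.
Sequent-depth ratio: y₂/y₁ = ½[√(1 + 8Fr₁²) − 1] = ½[√53.72 − 1] = 3.16.
y₂ = 3.16 × 0.0621 = 0.197 ft.
Head loss: ΔE = (y₂ − y₁)³/(4y₁y₂) = (0.197 − 0.0621)³/(4×0.0621×0.197) = 0.00243/0.0488 = 0.0498 ft.
q = V₁·y₁ = 3.63 × 0.0621 = 0.225 ft²/s. Q = q·b = 0.225 × 1.03 = 0.232 cfs. P = γ·Q·ΔE/550 = 62.4 × 0.232 × 0.0498 / 550 = 0.00131 hp.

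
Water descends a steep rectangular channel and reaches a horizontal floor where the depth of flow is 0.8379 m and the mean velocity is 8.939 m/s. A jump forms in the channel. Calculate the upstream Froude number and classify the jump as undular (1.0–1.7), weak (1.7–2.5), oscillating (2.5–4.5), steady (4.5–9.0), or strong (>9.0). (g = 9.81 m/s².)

Fr₁ = V₁/√(g·y₁) = 8.939/√(9.81×0.8379) = 3.118.
Fr₁ = 3.118 lies in the oscillating range.

Fr₁ = 3.118; oscillating jump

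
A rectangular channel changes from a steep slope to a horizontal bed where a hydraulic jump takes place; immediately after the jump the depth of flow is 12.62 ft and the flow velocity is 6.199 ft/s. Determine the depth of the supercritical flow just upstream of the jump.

Fr₂ = V₂/√(g·y₂) = 6.199/√(32.2×12.62) = 0.3075.
From the momentum equation (using Fr₂), y₁/y₂ = ½[√(1 + 8Fr₂²) − 1] = ½[√1.7565 − 1] = 0.1627.
y₁ = 0.1627 × 12.62 = 2.053 ft.

y₁ = 2.053 ft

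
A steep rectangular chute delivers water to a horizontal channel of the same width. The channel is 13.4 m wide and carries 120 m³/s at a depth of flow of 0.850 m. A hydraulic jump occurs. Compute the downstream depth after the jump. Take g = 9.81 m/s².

y₂ = 3.98 m

q = Q/b = 120/13.4 = 8.96 m²/s; V₁ = q/y₁ = 10.5 m/s. Fr₁ = V₁/√(g·y₁) = 3.65.
Sequent-depth ratio: y₂/y₁ = ½[√(1 + 8Fr₁²) − 1] = ½[√107.5 − 1] = 4.68.
y₂ = 4.68 × 0.850 = 3.98 m.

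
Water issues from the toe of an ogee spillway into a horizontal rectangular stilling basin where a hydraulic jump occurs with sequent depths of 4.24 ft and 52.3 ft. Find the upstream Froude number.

Fr₁ = 9.07

For a rectangular channel the momentum equation gives q² = ½·g·y₁·y₂·(y₁ + y₂) = ½×32.2×4.24×52.3×56.5 = 201860.
q = √201860 = 449 ft²/s.
V₁ = q/y₁ = 106 ft/s; Fr₁ = V₁/√(g·y₁) = 9.07.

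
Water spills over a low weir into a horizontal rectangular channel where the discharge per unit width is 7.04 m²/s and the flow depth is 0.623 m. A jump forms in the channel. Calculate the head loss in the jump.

ΔE = 3.22 m

V₁ = q/y₁ = 7.04/0.623 = 11.3 m/s. Fr₁ = V₁/√(g·y₁) = 11.3/√(9.81×0.623) = 4.57.
From the momentum equation for a rectangular channel, y₂/y₁ = ½[√(1 + 8Fr₁²) − 1] = ½[√168.1 − 1] = 5.98.
y₂ = 5.98 × 0.623 = 3.73 m.
V₂ = q/y₂ = 7.04/3.73 = 1.89 m/s. E₁ = y₁ + V₁²/2g = 7.13 m; E₂ = y₂ + V₂²/2g = 3.91 m. ΔE = E₁ − E₂ = 3.22 m.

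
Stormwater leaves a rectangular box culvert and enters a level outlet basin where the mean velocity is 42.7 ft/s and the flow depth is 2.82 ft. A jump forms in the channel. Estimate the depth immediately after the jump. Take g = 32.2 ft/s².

Fr₁ = V₁/√(g·y₁) = 42.7/√(32.2×2.82) = 4.48.
Bélanger equation: y₂/y₁ = ½[√(1 + 8Fr₁²) − 1] = ½[√161.6 − 1] = 5.86.
y₂ = 5.86 × 2.82 = 16.5 ft.

y₂ = 16.5 ft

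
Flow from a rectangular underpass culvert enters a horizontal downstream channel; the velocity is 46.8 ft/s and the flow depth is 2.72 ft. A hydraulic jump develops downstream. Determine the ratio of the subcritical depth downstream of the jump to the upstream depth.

y₂/y₁ = 6.59

Fr₁ = V₁/√(g·y₁) = 46.8/√(32.2×2.72) = 5.00.
Sequent-depth ratio: y₂/y₁ = ½[√(1 + 8Fr₁²) − 1] = ½[√201.1 − 1] = 6.59.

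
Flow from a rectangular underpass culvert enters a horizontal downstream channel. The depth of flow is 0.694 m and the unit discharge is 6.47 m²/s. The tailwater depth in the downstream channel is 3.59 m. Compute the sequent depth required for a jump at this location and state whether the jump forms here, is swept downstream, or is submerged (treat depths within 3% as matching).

y₂ = 3.18 m; the jump is submerged

V₁ = q/y₁ = 6.47/0.694 = 9.32 m/s. Fr₁ = V₁/√(g·y₁) = 9.32/√(9.81×0.694) = 3.57.
Sequent-depth ratio: y₂/y₁ = ½[√(1 + 8Fr₁²) − 1] = ½[√103.1 − 1] = 4.58.
y₂ = 4.58 × 0.694 = 3.18 m.
Tailwater y_tw = 3.59 m: y_tw > y₂, so the jump is submerged.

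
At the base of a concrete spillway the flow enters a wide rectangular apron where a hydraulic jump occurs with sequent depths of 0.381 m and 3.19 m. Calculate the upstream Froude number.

Fr₁ = 6.26

For a rectangular channel the momentum equation gives q² = ½·g·y₁·y₂·(y₁ + y₂) = ½×9.81×0.381×3.19×3.57 = 21.3.
q = √21.3 = 4.61 m²/s.
V₁ = q/y₁ = 12.1 m/s; Fr₁ = V₁/√(g·y₁) = 6.26.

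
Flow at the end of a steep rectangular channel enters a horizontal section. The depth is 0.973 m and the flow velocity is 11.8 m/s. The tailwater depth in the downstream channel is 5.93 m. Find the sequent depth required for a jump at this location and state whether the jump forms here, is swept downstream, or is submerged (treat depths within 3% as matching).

y₂ = 4.79 m; the jump is submerged

Fr₁ = V₁/√(g·y₁) = 11.8/√(9.81×0.973) = 3.82.
Conjugate-depth relation: y₂/y₁ = ½[√(1 + 8Fr₁²) − 1] = ½[√117.7 − 1] = 4.92.
y₂ = 4.92 × 0.973 = 4.79 m.
Tailwater y_tw = 5.93 m: y_tw > y₂, so the jump is submerged.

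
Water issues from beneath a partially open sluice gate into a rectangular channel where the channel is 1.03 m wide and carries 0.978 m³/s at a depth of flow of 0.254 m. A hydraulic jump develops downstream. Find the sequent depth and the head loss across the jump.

q = Q/b = 0.978/1.03 = 0.950 m²/s; V₁ = q/y₁ = 3.74 m/s. Fr₁ = V₁/√(g·y₁) = 2.37.
Bélanger equation: y₂/y₁ = ½[√(1 + 8Fr₁²) − 1] = ½[√45.87 − 1] = 2.89.
y₂ = 2.89 × 0.254 = 0.733 m.
Head loss: ΔE = (y₂ − y₁)³/(4y₁y₂) = (0.733 − 0.254)³/(4×0.254×0.733) = 0.110/0.745 = 0.148 m.

y₂ = 0.733 m; ΔE = 0.148 m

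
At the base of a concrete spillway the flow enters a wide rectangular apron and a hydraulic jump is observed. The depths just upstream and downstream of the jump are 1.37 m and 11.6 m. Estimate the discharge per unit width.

For a rectangular channel the momentum equation gives q² = ½·g·y₁·y₂·(y₁ + y₂) = ½×9.81×1.37×11.6×13.0 = 1011.
q = √1011 = 31.8 m²/s.

q = 31.8 m²/s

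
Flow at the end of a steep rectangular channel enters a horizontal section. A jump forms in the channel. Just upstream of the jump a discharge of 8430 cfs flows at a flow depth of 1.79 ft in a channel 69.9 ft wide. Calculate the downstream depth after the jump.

y₂ = 21.6 ft

q = Q/b = 8430/69.9 = 121 ft²/s; V₁ = q/y₁ = 67.4 ft/s. Fr₁ = V₁/√(g·y₁) = 8.87.
Sequent-depth ratio: y₂/y₁ = ½[√(1 + 8Fr₁²) − 1] = ½[√631.1 − 1] = 12.1.
y₂ = 12.1 × 1.79 = 21.6 ft.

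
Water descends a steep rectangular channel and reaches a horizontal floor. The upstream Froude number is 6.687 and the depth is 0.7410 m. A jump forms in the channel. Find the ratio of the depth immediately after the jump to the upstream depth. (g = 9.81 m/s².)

Fr₁ = 6.687 (given).
Conjugate-depth relation: y₂/y₁ = ½[√(1 + 8Fr₁²) − 1] = ½[√358.73 − 1] = 8.970.

y₂/y₁ = 8.970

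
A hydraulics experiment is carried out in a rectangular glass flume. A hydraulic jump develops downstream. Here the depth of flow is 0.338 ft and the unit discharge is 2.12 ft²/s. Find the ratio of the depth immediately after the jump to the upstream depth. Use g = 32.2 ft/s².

V₁ = q/y₁ = 2.12/0.338 = 6.27 ft/s. Fr₁ = V₁/√(g·y₁) = 6.27/√(32.2×0.338) = 1.90.
By Bélanger, y₂/y₁ = ½[√(1 + 8Fr₁²) − 1] = ½[√29.92 − 1] = 2.23.

y₂/y₁ = 2.23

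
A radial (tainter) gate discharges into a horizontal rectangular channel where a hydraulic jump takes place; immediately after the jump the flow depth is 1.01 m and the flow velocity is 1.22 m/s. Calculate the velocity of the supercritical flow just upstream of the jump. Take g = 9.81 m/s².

V₁ = 5.04 m/s

Fr₂ = V₂/√(g·y₂) = 1.22/√(9.81×1.01) = 0.388.
The Bélanger relation is symmetric: y₁/y₂ = ½[√(1 + 8Fr₂²) − 1] = ½[√2.202 − 1] = 0.242.
y₁ = 0.242 × 1.01 = 0.244 m.
V₁ = q/y₁ = 1.23/0.244 = 5.04 m/s.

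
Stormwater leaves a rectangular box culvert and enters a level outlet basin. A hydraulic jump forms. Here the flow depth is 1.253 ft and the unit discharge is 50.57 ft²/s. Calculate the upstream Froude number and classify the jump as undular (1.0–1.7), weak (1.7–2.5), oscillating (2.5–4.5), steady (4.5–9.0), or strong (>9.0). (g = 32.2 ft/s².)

Fr₁ = 6.354; steady jump

V₁ = q/y₁ = 50.57/1.253 = 40.36 ft/s. Fr₁ = V₁/√(g·y₁) = 40.36/√(32.2×1.253) = 6.354.
Fr₁ = 6.354 lies in the steady range.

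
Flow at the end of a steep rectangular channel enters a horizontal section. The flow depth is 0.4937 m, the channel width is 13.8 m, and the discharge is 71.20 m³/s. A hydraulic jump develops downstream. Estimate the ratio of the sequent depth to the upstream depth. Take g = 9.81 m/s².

q = Q/b = 71.20/13.8 = 5.159 m²/s; V₁ = q/y₁ = 10.45 m/s. Fr₁ = V₁/√(g·y₁) = 4.749.
Bélanger equation: y₂/y₁ = ½[√(1 + 8Fr₁²) − 1] = ½[√181.40 − 1] = 6.234.

y₂/y₁ = 6.234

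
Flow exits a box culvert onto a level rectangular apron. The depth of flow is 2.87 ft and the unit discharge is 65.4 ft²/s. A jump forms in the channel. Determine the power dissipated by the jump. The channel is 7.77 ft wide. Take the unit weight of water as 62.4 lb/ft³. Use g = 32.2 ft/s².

P = 96.6 hp

V₁ = q/y₁ = 65.4/2.87 = 22.8 ft/s. Fr₁ = V₁/√(g·y₁) = 22.8/√(32.2×2.87) = 2.37.
By Bélanger, y₂/y₁ = ½[√(1 + 8Fr₁²) − 1] = ½[√45.95 − 1] = 2.89.
y₂ = 2.89 × 2.87 = 8.29 ft.
Head loss: ΔE = (y₂ − y₁)³/(4y₁y₂) = (8.29 − 2.87)³/(4×2.87×8.29) = 159/95.2 = 1.67 ft.
Q = q·b = 65.4 × 7.77 = 508 cfs. P = γ·Q·ΔE/550 = 62.4 × 508 × 1.67 / 550 = 96.6 hp.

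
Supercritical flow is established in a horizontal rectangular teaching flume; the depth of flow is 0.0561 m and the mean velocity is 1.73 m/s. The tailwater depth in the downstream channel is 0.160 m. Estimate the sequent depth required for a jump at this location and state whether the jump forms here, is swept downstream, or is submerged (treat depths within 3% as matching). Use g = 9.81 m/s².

Fr₁ = V₁/√(g·y₁) = 1.73/√(9.81×0.0561) = 2.33.
Bélanger equation: y₂/y₁ = ½[√(1 + 8Fr₁²) − 1] = ½[√44.51 − 1] = 2.84.
y₂ = 2.84 × 0.0561 = 0.159 m.
Tailwater y_tw = 0.160 m: y_tw ≈ y₂, so the jump forms here.

y₂ = 0.159 m; the jump forms here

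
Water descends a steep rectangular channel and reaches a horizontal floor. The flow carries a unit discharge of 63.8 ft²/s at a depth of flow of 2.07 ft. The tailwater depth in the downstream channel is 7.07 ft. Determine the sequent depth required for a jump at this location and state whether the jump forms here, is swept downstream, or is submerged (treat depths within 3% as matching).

V₁ = q/y₁ = 63.8/2.07 = 30.8 ft/s. Fr₁ = V₁/√(g·y₁) = 30.8/√(32.2×2.07) = 3.78.
By Bélanger, y₂/y₁ = ½[√(1 + 8Fr₁²) − 1] = ½[√115.0 − 1] = 4.86.
y₂ = 4.86 × 2.07 = 10.1 ft.
Tailwater y_tw = 7.07 ft: y_tw < y₂, so the jump is swept downstream.

y₂ = 10.1 ft; the jump is swept downstream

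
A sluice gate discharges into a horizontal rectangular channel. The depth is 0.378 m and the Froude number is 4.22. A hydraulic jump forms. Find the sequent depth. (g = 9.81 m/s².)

y₂ = 2.07 m

Fr₁ = 4.22 (given).
Bélanger equation: y₂/y₁ = ½[√(1 + 8Fr₁²) − 1] = ½[√143.5 − 1] = 5.49.
y₂ = 5.49 × 0.378 = 2.07 m.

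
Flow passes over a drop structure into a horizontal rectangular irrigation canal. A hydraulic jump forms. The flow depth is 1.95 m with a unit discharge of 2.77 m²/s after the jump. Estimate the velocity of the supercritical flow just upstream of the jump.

V₂ = q/y₂ = 2.77/1.95 = 1.42 m/s; Fr₂ = V₂/√(g·y₂) = 0.325.
From the momentum equation (using Fr₂), y₁/y₂ = ½[√(1 + 8Fr₂²) − 1] = ½[√1.844 − 1] = 0.179.
y₁ = 0.179 × 1.95 = 0.349 m.
V₁ = q/y₁ = 2.77/0.349 = 7.94 m/s.

V₁ = 7.94 m/s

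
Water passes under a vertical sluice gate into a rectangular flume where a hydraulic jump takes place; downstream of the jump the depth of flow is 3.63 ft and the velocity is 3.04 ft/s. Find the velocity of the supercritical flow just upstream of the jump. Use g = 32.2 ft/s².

V₁ = 21.9 ft/s

Fr₂ = V₂/√(g·y₂) = 3.04/√(32.2×3.63) = 0.281.
From the momentum equation (using Fr₂), y₁/y₂ = ½[√(1 + 8Fr₂²) − 1] = ½[√1.633 − 1] = 0.139.
y₁ = 0.139 × 3.63 = 0.504 ft.
V₁ = q/y₁ = 11.0/0.504 = 21.9 ft/s.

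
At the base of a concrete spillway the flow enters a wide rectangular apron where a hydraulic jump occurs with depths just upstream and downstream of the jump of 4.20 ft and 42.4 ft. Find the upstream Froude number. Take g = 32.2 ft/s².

For a rectangular channel the momentum equation gives q² = ½·g·y₁·y₂·(y₁ + y₂) = ½×32.2×4.20×42.4×46.6 = 133606.
q = √133606 = 366 ft²/s.
V₁ = q/y₁ = 87.0 ft/s; Fr₁ = V₁/√(g·y₁) = 7.48.

Fr₁ = 7.48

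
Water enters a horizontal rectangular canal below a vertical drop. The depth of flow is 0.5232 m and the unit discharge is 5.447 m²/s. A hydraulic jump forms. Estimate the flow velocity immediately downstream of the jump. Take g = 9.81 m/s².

V₁ = q/y₁ = 5.447/0.5232 = 10.41 m/s. Fr₁ = V₁/√(g·y₁) = 10.41/√(9.81×0.5232) = 4.595.
From the momentum equation for a rectangular channel, y₂/y₁ = ½[√(1 + 8Fr₁²) − 1] = ½[√169.94 − 1] = 6.018.
y₂ = 6.018 × 0.5232 = 3.149 m.
V₂ = q/y₂ = 5.447/3.149 = 1.730 m/s.

V₂ = 1.730 m/s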